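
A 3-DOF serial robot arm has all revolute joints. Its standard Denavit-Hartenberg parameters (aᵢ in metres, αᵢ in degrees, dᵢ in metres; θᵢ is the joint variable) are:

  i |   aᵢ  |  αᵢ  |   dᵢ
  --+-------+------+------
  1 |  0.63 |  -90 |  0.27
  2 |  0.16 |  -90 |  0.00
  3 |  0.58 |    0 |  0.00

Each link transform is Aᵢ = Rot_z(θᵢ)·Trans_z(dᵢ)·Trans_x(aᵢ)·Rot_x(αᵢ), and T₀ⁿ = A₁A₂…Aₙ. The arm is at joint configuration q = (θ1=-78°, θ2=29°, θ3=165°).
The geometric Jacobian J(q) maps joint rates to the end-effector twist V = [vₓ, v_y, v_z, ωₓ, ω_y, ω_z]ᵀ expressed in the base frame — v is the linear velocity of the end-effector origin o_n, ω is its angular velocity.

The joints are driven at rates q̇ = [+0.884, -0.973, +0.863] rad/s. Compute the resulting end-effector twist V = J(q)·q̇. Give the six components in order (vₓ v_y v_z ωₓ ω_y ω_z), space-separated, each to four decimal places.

0.6798 0.3177 -0.2778 -1.0387 0.2069 0.1292

o_n = [-0.0886, -0.3050, 0.4640]
J₁: ẑ×o_n = [0.3050, -0.0886, 0.0000], ω = ẑ
J2: z=[0.9781, 0.2079, 0.0000] o=[0.1310, -0.6162, 0.2700] → [0.0403, -0.1898, 0.3501, 0.9781, 0.2079, 0.0000]
J3: z=[-0.1008, 0.4742, -0.8746] o=[0.1601, -0.7531, 0.1924] → [0.5207, 0.2449, 0.0728, -0.1008, 0.4742, -0.8746]
V = J·q̇ = [0.6798, 0.3177, -0.2778, -1.0387, 0.2069, 0.1292]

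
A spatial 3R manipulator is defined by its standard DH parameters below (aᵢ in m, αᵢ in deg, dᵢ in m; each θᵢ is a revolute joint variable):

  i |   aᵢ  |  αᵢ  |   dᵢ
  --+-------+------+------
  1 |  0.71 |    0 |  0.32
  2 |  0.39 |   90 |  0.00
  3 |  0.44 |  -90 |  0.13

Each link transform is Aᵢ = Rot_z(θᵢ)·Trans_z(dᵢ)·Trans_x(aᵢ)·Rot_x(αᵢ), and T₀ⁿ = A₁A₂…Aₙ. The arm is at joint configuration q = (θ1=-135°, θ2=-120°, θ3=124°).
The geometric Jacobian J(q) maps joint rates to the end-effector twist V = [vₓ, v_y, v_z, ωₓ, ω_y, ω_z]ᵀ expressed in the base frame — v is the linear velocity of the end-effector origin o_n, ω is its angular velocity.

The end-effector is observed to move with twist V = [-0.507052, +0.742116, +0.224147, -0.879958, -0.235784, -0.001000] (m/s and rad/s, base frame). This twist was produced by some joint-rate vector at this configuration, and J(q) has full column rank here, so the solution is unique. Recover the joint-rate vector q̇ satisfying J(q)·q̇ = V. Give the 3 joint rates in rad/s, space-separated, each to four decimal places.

o_n = [-0.4137, -0.3293, 0.6848]
J₁: ẑ×o_n = [0.3293, -0.4137, 0.0000], ω = ẑ
J2: z=[0.0000, 0.0000, 1.0000] o=[-0.5020, -0.5020, 0.3200] → [-0.1727, 0.0883, 0.0000, 0.0000, 0.0000, 1.0000]
J3: z=[0.9659, 0.2588, 0.0000] o=[-0.6030, -0.1253, 0.3200] → [0.0944, -0.3523, -0.2460, 0.9659, 0.2588, 0.0000]
q̇ = J⁺·V = [-0.8390, 0.8380, -0.9110]

-0.8390 0.8380 -0.9110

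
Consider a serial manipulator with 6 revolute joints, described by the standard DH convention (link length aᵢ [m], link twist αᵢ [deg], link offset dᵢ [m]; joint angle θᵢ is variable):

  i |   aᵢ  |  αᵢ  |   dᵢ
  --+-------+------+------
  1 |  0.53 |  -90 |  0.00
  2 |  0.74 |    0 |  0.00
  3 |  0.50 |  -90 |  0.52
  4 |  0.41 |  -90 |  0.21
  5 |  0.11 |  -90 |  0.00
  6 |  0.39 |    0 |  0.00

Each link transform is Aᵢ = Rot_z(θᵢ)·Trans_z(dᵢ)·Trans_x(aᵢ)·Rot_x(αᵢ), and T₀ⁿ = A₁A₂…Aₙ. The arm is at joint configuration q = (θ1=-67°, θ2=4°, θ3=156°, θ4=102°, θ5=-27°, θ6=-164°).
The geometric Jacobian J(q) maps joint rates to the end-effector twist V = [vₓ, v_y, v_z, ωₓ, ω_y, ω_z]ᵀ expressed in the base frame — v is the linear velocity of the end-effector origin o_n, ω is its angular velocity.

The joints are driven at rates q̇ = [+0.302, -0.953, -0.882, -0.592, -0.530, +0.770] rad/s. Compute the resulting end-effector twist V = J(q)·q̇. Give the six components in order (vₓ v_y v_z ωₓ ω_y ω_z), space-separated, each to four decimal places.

0.2013 -0.1829 0.0229 -2.0982 -0.9105 -1.0514

o_n = [0.6944, -0.6835, -0.0900]
J₁: ẑ×o_n = [0.6835, 0.6944, -0.0000], ω = ẑ
J2: z=[0.9205, 0.3907, 0.0000] o=[0.2071, -0.4879, 0.0000] → [-0.0352, 0.0828, -0.3705, 0.9205, 0.3907, 0.0000]
J3: z=[0.9205, 0.3907, 0.0000] o=[0.4955, -1.1674, -0.0516] → [-0.0150, 0.0353, 0.3677, 0.9205, 0.3907, 0.0000]
J4: z=[-0.1336, 0.3148, 0.9397] o=[0.7906, -0.5317, -0.2226] → [0.1844, -0.0727, 0.0506, -0.1336, 0.3148, 0.9397]
J5: z=[0.5505, -0.7649, 0.3345] o=[0.4247, -0.6960, 0.0039] → [0.0676, 0.1419, 0.2132, 0.5505, -0.7649, 0.3345]
J6: z=[-0.2550, -0.5357, -0.8050] o=[0.3372, -0.7354, 0.0578] → [0.1209, -0.3252, 0.1781, -0.2550, -0.5357, -0.8050]
V = J·q̇ = [0.2013, -0.1829, 0.0229, -2.0982, -0.9105, -1.0514]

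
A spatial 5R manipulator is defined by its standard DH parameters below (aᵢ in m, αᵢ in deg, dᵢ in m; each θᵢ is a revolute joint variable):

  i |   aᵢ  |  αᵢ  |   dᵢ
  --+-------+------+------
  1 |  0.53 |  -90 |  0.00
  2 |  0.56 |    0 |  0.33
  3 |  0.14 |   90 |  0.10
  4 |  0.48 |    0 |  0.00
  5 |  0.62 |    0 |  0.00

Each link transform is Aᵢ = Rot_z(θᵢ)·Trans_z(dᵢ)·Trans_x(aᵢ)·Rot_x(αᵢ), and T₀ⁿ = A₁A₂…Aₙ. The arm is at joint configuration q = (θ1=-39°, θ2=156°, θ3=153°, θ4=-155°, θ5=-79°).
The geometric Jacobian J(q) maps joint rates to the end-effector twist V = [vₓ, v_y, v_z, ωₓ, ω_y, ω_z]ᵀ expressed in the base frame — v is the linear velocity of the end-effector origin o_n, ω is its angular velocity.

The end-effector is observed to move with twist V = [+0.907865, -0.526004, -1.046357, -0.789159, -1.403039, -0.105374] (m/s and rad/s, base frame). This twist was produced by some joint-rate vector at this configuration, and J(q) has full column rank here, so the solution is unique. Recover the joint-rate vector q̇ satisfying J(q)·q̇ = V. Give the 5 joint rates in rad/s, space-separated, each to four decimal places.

o_n = [0.1504, 0.8159, -0.7403]
J₁: ẑ×o_n = [-0.8159, 0.1504, 0.0000], ω = ẑ
J2: z=[0.6293, 0.7771, 0.0000] o=[0.4119, -0.3335, 0.0000] → [-0.5753, 0.4659, 0.9266, 0.6293, 0.7771, 0.0000]
J3: z=[0.6293, 0.7771, 0.0000] o=[0.2220, 0.2449, -0.2278] → [-0.3983, 0.3225, 0.4150, 0.6293, 0.7771, 0.0000]
J4: z=[-0.6040, 0.4891, 0.6293] o=[0.3534, 0.2671, -0.1190] → [-0.6492, -0.5030, -0.2322, -0.6040, 0.4891, 0.6293]
J5: z=[-0.6040, 0.4891, 0.6293] o=[0.0130, 0.2818, -0.4571] → [-0.4747, -0.0846, -0.3898, -0.6040, 0.4891, 0.6293]
q̇ = J⁺·V = [0.1130, -0.9650, -0.6220, -0.1860, -0.1610]

0.1130 -0.9650 -0.6220 -0.1860 -0.1610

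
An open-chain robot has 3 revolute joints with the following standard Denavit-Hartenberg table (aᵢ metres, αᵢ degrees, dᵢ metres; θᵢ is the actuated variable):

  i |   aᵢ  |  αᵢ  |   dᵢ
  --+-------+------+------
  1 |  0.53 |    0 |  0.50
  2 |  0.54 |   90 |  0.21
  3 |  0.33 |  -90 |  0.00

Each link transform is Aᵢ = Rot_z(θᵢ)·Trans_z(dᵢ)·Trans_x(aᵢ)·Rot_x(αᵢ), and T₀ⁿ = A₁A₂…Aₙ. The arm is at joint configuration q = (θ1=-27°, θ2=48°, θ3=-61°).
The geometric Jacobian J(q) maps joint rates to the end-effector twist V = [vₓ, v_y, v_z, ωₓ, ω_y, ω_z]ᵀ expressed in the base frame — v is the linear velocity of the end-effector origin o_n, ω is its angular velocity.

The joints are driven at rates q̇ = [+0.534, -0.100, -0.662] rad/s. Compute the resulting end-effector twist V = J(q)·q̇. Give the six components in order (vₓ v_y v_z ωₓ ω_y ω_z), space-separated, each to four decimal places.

o_n = [1.1257, 0.0102, 0.4214]
J₁: ẑ×o_n = [-0.0102, 1.1257, 0.0000], ω = ẑ
J2: z=[0.0000, 0.0000, 1.0000] o=[0.4722, -0.2406, 0.5000] → [-0.2509, 0.6535, 0.0000, 0.0000, 0.0000, 1.0000]
J3: z=[0.3584, -0.9336, 0.0000] o=[0.9764, -0.0471, 0.7100] → [0.2695, 0.1034, 0.1600, 0.3584, -0.9336, 0.0000]
V = J·q̇ = [-0.1588, 0.4673, -0.1059, -0.2372, 0.6180, 0.4340]

-0.1588 0.4673 -0.1059 -0.2372 0.6180 0.4340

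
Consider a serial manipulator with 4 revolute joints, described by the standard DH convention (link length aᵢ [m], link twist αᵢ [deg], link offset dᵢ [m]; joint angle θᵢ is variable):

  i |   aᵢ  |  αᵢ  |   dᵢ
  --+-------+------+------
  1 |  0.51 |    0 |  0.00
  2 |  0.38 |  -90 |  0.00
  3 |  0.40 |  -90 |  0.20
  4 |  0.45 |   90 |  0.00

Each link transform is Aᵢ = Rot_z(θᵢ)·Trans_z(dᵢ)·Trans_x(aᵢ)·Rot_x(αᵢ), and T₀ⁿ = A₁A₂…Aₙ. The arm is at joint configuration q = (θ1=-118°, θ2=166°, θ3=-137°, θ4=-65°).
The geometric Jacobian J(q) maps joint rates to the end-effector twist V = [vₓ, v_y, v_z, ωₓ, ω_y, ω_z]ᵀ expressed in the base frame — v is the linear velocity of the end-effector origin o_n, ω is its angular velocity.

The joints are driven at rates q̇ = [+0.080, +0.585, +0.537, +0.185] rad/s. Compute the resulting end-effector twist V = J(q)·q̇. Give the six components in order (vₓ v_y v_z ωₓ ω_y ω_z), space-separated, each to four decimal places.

o_n = [-0.7257, -0.0819, 0.4025]
J₁: ẑ×o_n = [0.0819, -0.7257, 0.0000], ω = ẑ
J2: z=[0.0000, 0.0000, 1.0000] o=[-0.2394, -0.4503, 0.0000] → [-0.3684, -0.4863, 0.0000, 0.0000, 0.0000, 1.0000]
J3: z=[-0.7431, 0.6691, 0.0000] o=[0.0148, -0.1679, 0.0000] → [0.2693, 0.2991, 0.4316, -0.7431, 0.6691, 0.0000]
J4: z=[0.4563, 0.5068, 0.7314] o=[-0.3295, -0.2515, 0.2728] → [-0.0583, -0.3489, 0.2781, 0.4563, 0.5068, 0.7314]
V = J·q̇ = [-0.0751, -0.2464, 0.2832, -0.3146, 0.4531, 0.8003]

-0.0751 -0.2464 0.2832 -0.3146 0.4531 0.8003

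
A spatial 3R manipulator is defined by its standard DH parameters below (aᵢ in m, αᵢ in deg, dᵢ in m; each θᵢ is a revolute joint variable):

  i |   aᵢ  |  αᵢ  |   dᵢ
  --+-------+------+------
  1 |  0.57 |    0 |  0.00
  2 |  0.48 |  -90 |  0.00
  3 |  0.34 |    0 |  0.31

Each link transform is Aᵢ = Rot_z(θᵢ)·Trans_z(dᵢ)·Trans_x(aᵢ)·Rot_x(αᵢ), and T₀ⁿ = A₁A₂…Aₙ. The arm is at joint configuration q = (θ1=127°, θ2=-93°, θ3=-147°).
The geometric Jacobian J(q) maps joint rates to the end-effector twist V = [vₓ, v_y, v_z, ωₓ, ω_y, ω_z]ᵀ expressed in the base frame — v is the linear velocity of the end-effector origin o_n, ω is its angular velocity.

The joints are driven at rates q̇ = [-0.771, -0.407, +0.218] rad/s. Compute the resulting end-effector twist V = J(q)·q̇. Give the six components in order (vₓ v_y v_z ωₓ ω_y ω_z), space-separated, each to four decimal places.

0.8155 0.3010 0.0622 -0.1219 0.1807 -1.1780

o_n = [-0.3548, 0.8212, 0.1852]
J₁: ẑ×o_n = [-0.8212, -0.3548, 0.0000], ω = ẑ
J2: z=[0.0000, 0.0000, 1.0000] o=[-0.3430, 0.4552, 0.0000] → [-0.3660, -0.0118, 0.0000, 0.0000, 0.0000, 1.0000]
J3: z=[-0.5592, 0.8290, 0.0000] o=[0.0549, 0.7236, 0.0000] → [0.1535, 0.1035, 0.2851, -0.5592, 0.8290, 0.0000]
V = J·q̇ = [0.8155, 0.3010, 0.0622, -0.1219, 0.1807, -1.1780]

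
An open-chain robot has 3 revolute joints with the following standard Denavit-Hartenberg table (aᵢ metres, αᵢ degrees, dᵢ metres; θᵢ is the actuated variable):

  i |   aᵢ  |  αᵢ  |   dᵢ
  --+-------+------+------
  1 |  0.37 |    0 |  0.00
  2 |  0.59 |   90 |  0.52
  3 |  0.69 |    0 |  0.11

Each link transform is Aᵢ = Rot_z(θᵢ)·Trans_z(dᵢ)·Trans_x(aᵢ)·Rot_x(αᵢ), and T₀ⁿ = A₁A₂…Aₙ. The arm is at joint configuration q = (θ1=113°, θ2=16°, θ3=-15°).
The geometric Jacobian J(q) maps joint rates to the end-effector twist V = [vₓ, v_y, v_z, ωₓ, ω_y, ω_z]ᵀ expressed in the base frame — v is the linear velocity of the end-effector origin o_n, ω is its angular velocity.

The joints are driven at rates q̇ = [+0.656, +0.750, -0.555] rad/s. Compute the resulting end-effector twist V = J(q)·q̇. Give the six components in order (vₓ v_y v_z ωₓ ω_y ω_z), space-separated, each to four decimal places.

o_n = [-0.8498, 1.3863, 0.3414]
J₁: ẑ×o_n = [-1.3863, -0.8498, 0.0000], ω = ẑ
J2: z=[0.0000, 0.0000, 1.0000] o=[-0.1446, 0.3406, 0.0000] → [-1.0457, -0.7052, 0.0000, 0.0000, 0.0000, 1.0000]
J3: z=[0.7771, 0.6293, 0.0000] o=[-0.5159, 0.7991, 0.5200] → [-0.1124, 0.1388, 0.6665, 0.7771, 0.6293, 0.0000]
V = J·q̇ = [-1.6313, -1.1634, -0.3699, -0.4313, -0.3493, 1.4060]

-1.6313 -1.1634 -0.3699 -0.4313 -0.3493 1.4060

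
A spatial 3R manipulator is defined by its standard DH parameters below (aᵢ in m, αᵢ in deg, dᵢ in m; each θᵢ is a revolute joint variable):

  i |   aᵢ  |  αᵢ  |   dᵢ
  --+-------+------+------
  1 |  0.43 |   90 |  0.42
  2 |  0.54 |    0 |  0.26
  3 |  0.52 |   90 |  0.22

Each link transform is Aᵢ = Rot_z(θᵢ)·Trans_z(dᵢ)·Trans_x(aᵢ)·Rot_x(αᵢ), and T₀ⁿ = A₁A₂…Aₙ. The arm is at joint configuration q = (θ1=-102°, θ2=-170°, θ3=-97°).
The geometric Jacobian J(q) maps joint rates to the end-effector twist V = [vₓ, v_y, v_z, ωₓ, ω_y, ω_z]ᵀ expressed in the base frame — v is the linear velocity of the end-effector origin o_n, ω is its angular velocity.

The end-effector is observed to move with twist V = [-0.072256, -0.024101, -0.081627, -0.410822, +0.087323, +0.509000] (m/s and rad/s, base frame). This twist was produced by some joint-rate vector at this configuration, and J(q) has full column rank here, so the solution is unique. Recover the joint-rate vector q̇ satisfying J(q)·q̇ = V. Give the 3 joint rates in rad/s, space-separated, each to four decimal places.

o_n = [-0.4427, 0.2260, 0.8455]
J₁: ẑ×o_n = [-0.2260, -0.4427, 0.0000], ω = ẑ
J2: z=[-0.9781, 0.2079, 0.0000] o=[-0.0894, -0.4206, 0.4200] → [0.0885, 0.4162, -0.5590, -0.9781, 0.2079, 0.0000]
J3: z=[-0.9781, 0.2079, 0.0000] o=[-0.2332, 0.1536, 0.3262] → [0.1080, 0.5079, -0.0272, -0.9781, 0.2079, 0.0000]
q̇ = J⁺·V = [0.5090, 0.1320, 0.2880]

0.5090 0.1320 0.2880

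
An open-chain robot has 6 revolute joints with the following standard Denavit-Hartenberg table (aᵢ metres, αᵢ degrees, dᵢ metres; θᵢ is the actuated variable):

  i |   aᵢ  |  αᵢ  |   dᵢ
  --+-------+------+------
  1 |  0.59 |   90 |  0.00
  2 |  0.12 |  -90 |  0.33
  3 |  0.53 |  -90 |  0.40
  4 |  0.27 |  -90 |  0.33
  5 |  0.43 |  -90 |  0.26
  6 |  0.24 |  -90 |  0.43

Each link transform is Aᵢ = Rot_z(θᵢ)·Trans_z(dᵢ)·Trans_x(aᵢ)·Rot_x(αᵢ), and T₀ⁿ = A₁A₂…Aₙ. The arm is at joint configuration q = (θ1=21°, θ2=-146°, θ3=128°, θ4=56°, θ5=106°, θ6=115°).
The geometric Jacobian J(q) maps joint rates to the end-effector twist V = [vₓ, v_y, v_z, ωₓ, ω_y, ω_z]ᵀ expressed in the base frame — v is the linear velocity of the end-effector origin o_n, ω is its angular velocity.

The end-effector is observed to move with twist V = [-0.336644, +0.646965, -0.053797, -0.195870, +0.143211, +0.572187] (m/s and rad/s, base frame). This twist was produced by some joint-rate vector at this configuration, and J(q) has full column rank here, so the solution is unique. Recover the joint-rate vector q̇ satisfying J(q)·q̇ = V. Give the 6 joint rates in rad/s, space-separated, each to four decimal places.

0.6070 -0.1380 -0.2710 -0.2000 -0.1040 0.2110

o_n = [1.0547, 0.2711, -0.3560]
J₁: ẑ×o_n = [-0.2711, 1.0547, 0.0000], ω = ẑ
J2: z=[0.3584, -0.9336, 0.0000] o=[0.5508, 0.2114, 0.0000] → [0.3324, 0.1276, 0.4918, 0.3584, -0.9336, 0.0000]
J3: z=[0.5221, 0.2004, -0.8290] o=[0.5762, -0.1323, -0.0671] → [0.2765, -0.2459, 0.1147, 0.5221, 0.2004, -0.8290]
J4: z=[0.8305, -0.3407, 0.4407] o=[0.8879, 0.4347, -0.2163] → [0.1197, 0.1896, -0.0791, 0.8305, -0.3407, 0.4407]
J5: z=[-0.4529, -0.8736, 0.1782] o=[1.0744, 0.4161, 0.1667] → [0.4825, -0.2402, 0.0484, -0.4529, -0.8736, 0.1782]
J6: z=[0.5406, -0.4280, -0.7243] o=[0.6518, 0.2886, -0.0734] → [0.1083, -0.1390, 0.1630, 0.5406, -0.4280, -0.7243]
q̇ = J⁺·V = [0.6070, -0.1380, -0.2710, -0.2000, -0.1040, 0.2110]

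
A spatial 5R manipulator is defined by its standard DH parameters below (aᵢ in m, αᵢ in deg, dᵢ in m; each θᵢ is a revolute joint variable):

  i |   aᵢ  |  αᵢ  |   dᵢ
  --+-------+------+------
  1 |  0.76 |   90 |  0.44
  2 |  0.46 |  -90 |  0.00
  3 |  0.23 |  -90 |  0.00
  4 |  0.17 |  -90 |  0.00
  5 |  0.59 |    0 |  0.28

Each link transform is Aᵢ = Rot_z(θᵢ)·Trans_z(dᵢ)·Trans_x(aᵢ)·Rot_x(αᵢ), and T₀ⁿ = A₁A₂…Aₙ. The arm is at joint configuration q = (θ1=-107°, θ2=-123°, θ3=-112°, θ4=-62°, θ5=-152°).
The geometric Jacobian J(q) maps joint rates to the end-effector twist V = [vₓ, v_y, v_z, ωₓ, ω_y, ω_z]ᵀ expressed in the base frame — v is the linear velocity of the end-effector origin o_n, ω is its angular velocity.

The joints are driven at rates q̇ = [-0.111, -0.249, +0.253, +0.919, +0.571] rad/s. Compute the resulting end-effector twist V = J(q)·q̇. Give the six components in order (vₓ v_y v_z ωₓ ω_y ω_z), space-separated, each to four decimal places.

o_n = [-0.3948, 0.0546, 0.1774]
J₁: ẑ×o_n = [-0.0546, -0.3948, 0.0000], ω = ẑ
J2: z=[-0.9563, 0.2924, 0.0000] o=[-0.2222, -0.7268, 0.4400] → [-0.0768, -0.2512, -0.6968, -0.9563, 0.2924, 0.0000]
J3: z=[-0.2452, -0.8020, -0.5446] o=[-0.1490, -0.4872, 0.0542] → [0.1963, 0.1641, -0.3300, -0.2452, -0.8020, -0.5446]
J4: z=[-0.2106, 0.5924, -0.7776] o=[-0.3666, -0.4697, 0.1265] → [0.4378, 0.0326, -0.0937, -0.2106, 0.5924, -0.7776]
J5: z=[-0.7204, 0.4436, 0.5331] o=[-0.4789, -0.5841, 0.0698] → [-0.2927, 0.1224, -0.4974, -0.7204, 0.4436, 0.5331]
V = J·q̇ = [0.3101, 0.2477, -0.2802, -0.4288, 0.5220, -0.6590]

0.3101 0.2477 -0.2802 -0.4288 0.5220 -0.6590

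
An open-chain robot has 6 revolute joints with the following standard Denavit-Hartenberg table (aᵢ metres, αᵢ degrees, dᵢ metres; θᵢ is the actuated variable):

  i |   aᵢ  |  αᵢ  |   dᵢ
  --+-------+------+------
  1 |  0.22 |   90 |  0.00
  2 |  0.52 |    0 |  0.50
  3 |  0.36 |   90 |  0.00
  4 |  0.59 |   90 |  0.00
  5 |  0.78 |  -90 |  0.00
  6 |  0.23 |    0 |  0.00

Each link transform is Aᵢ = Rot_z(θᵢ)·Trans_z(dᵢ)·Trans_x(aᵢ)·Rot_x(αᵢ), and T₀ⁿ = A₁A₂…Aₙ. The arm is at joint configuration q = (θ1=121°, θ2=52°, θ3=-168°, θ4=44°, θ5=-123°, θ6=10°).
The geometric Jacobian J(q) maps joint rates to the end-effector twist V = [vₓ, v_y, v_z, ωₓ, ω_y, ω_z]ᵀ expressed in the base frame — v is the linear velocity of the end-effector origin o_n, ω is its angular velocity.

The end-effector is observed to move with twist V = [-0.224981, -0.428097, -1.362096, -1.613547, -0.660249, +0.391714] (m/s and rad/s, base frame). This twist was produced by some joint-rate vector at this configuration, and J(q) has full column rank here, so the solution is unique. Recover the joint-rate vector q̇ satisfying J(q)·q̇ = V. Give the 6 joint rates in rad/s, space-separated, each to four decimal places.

o_n = [-0.1090, 1.2644, -0.2859]
J₁: ẑ×o_n = [-1.2644, -0.1090, 0.0000], ω = ẑ
J2: z=[0.8572, 0.5150, 0.0000] o=[-0.1133, 0.1886, 0.0000] → [-0.1473, 0.2451, 0.9200, 0.8572, 0.5150, 0.0000]
J3: z=[0.8572, 0.5150, 0.0000] o=[0.1504, 0.7205, 0.4098] → [-0.3583, 0.5963, 0.5999, 0.8572, 0.5150, 0.0000]
J4: z=[0.4629, -0.7704, 0.4384] o=[0.2317, 0.5852, 0.0862] → [-0.0110, 0.0229, 0.0519, 0.4629, -0.7704, 0.4384]
J5: z=[-0.4598, -0.6315, -0.6244] o=[0.6788, 0.6369, -0.2953] → [0.3860, 0.4962, -0.7861, -0.4598, -0.6315, -0.6244]
J6: z=[0.3835, 0.4930, -0.7810] o=[0.0540, 1.1037, -0.3074] → [0.1361, 0.1191, 0.1420, 0.3835, 0.4930, -0.7810]
q̇ = J⁺·V = [0.4170, -0.9620, -0.3400, -0.4830, 0.2380, -0.4290]

0.4170 -0.9620 -0.3400 -0.4830 0.2380 -0.4290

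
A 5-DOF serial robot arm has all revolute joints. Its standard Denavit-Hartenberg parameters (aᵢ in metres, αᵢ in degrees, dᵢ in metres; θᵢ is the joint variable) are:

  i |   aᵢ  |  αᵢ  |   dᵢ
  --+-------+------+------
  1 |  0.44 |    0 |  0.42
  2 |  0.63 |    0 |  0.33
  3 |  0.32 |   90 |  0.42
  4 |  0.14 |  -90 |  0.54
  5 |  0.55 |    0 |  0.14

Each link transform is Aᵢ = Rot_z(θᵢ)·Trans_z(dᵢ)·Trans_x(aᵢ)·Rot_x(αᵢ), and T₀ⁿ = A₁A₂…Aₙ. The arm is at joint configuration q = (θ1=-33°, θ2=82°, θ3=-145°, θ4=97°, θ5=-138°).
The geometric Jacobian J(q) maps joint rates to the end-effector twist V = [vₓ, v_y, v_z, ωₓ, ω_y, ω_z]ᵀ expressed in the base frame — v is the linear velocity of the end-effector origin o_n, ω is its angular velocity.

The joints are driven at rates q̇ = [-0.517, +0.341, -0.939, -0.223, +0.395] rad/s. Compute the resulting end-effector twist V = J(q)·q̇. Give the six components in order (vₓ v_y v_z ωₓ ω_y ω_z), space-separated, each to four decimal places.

o_n = [-0.1431, 0.1181, 0.8862]
J₁: ẑ×o_n = [-0.1181, -0.1431, 0.0000], ω = ẑ
J2: z=[0.0000, 0.0000, 1.0000] o=[0.3690, -0.2396, 0.4200] → [-0.3578, -0.5121, 0.0000, 0.0000, 0.0000, 1.0000]
J3: z=[0.0000, 0.0000, 1.0000] o=[0.7823, 0.2358, 0.7500] → [0.1177, -0.9254, 0.0000, 0.0000, 0.0000, 1.0000]
J4: z=[-0.9945, 0.1045, 0.0000] o=[0.7489, -0.0824, 1.1700] → [-0.0297, -0.2822, -0.1062, -0.9945, 0.1045, 0.0000]
J5: z=[0.1037, 0.9871, -0.1219] o=[0.2136, -0.0090, 1.3090] → [-0.4018, 0.0873, 0.3653, 0.1037, 0.9871, -0.1219]
V = J·q̇ = [-0.3236, 0.8657, 0.1680, 0.2628, 0.3666, -1.1631]

-0.3236 0.8657 0.1680 0.2628 0.3666 -1.1631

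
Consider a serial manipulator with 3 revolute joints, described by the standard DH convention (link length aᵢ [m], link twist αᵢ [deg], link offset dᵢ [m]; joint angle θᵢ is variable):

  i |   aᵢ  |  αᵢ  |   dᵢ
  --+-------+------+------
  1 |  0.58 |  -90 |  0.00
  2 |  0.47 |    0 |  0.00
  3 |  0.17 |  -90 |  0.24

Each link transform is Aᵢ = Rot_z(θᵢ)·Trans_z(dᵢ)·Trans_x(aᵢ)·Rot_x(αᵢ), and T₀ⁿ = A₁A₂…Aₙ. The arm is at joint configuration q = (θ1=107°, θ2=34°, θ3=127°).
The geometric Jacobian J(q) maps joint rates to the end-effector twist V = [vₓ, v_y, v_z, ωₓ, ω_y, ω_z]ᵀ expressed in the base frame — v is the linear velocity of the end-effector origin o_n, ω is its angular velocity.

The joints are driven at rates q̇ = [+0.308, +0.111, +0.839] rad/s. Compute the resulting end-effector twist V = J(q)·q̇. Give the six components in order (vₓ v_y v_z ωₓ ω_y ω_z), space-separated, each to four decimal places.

-0.1927 -0.2217 0.1095 -0.9085 -0.2778 0.3080

o_n = [-0.4660, 0.7034, -0.3182]
J₁: ẑ×o_n = [-0.7034, -0.4660, 0.0000], ω = ẑ
J2: z=[-0.9563, -0.2924, 0.0000] o=[-0.1696, 0.5547, 0.0000] → [0.0930, -0.3043, -0.2289, -0.9563, -0.2924, 0.0000]
J3: z=[-0.9563, -0.2924, 0.0000] o=[-0.2835, 0.9273, -0.2628] → [0.0162, -0.0529, 0.1607, -0.9563, -0.2924, 0.0000]
V = J·q̇ = [-0.1927, -0.2217, 0.1095, -0.9085, -0.2778, 0.3080]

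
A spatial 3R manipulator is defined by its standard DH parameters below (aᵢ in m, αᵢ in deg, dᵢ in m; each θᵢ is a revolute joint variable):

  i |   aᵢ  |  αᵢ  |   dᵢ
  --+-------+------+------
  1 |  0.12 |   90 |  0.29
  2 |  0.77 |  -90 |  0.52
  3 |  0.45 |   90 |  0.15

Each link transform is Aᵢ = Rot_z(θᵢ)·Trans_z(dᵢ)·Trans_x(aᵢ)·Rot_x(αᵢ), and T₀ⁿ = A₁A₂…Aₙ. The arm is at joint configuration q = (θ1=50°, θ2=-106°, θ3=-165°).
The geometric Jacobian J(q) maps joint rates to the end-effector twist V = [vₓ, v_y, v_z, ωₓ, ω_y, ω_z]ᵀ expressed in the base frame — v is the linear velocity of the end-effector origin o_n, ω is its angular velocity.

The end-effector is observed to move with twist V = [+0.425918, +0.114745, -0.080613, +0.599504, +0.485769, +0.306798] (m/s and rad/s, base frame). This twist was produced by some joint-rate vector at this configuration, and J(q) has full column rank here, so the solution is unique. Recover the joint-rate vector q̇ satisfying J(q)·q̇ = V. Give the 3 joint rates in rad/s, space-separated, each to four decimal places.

o_n = [0.5980, -0.2775, -0.0737]
J₁: ẑ×o_n = [0.2775, 0.5980, -0.0000], ω = ẑ
J2: z=[0.7660, -0.6428, 0.0000] o=[0.0771, 0.0919, 0.2900] → [0.2338, 0.2786, 0.0518, 0.7660, -0.6428, 0.0000]
J3: z=[0.6179, 0.7364, -0.2756] o=[0.3391, -0.4049, -0.4502] → [0.3123, -0.3040, -0.1120, 0.6179, 0.7364, -0.2756]
q̇ = J⁺·V = [0.5240, 0.1470, 0.7880]

0.5240 0.1470 0.7880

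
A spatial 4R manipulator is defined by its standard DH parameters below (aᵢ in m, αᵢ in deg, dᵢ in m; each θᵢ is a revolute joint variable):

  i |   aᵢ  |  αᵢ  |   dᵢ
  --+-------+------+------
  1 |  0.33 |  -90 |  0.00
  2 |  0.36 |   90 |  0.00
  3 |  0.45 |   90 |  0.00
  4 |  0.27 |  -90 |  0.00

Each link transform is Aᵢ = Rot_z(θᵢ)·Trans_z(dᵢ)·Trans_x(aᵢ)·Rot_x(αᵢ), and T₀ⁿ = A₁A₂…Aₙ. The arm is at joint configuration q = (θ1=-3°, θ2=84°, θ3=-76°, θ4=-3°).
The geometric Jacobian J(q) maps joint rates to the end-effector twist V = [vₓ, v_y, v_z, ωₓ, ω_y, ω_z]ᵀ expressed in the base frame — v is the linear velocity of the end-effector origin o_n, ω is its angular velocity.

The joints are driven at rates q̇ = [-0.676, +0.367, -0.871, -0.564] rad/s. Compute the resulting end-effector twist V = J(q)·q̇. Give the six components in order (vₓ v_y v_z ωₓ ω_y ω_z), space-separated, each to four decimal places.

o_n = [0.3347, -0.7168, -0.5326]
J₁: ẑ×o_n = [0.7168, 0.3347, -0.0000], ω = ẑ
J2: z=[0.0523, 0.9986, 0.0000] o=[0.3295, -0.0173, 0.0000] → [-0.5319, 0.0279, -0.0418, 0.0523, 0.9986, 0.0000]
J3: z=[0.9932, -0.0520, 0.1045] o=[0.3671, -0.0192, -0.3580] → [0.0820, 0.1700, -0.6944, 0.9932, -0.0520, 0.1045]
J4: z=[-0.1139, -0.2363, 0.9650] o=[0.3556, -0.4559, -0.4663] → [0.2674, -0.0277, 0.0248, -0.1139, -0.2363, 0.9650]
V = J·q̇ = [-0.9020, -0.3485, 0.5755, -0.7816, 0.5451, -1.3113]

-0.9020 -0.3485 0.5755 -0.7816 0.5451 -1.3113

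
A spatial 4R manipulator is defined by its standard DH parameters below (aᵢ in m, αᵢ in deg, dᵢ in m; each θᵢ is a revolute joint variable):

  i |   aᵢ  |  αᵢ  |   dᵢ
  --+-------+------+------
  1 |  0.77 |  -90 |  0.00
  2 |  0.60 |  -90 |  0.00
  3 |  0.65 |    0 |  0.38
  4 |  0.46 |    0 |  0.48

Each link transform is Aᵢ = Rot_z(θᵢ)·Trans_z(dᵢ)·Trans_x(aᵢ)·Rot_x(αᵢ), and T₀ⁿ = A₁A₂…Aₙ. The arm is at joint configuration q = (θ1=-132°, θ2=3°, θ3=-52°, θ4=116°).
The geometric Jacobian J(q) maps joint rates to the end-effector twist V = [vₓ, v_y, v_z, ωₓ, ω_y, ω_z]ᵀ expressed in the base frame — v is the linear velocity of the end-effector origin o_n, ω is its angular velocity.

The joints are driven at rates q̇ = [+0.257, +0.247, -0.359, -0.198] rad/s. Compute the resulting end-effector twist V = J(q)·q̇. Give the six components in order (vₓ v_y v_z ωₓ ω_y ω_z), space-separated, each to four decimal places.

0.6962 -0.3487 -0.2878 0.1641 -0.1869 0.8132

o_n = [-1.2148, -1.4968, -0.9217]
J₁: ẑ×o_n = [1.4968, -1.2148, 0.0000], ω = ẑ
J2: z=[0.7431, -0.6691, 0.0000] o=[-0.5152, -0.5722, 0.0000] → [0.6168, 0.6850, -1.1552, 0.7431, -0.6691, 0.0000]
J3: z=[0.0350, 0.0389, -0.9986] o=[-0.9162, -1.0175, -0.0314] → [-0.5132, 0.3294, -0.0052, 0.0350, 0.0389, -0.9986]
J4: z=[0.0350, 0.0389, -0.9986] o=[-0.7896, -1.6424, -0.4318] → [0.1264, 0.4418, 0.0216, 0.0350, 0.0389, -0.9986]
V = J·q̇ = [0.6962, -0.3487, -0.2878, 0.1641, -0.1869, 0.8132]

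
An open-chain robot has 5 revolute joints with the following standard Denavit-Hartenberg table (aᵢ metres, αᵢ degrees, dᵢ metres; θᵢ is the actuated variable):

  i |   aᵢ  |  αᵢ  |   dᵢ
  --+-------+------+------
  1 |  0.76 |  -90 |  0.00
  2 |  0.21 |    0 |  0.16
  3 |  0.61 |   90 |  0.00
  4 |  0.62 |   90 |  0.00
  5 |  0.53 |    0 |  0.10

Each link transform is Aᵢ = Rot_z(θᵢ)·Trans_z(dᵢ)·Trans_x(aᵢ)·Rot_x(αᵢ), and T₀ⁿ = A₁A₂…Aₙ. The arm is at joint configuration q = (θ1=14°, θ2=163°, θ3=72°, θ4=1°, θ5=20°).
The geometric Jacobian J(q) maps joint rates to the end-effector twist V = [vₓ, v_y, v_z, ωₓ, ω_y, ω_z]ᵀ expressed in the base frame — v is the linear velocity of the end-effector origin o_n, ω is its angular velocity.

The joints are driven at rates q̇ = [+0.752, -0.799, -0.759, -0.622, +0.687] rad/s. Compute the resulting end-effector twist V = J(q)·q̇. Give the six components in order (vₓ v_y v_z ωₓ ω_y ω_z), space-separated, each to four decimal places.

-1.8951 -1.6430 -2.2767 1.0308 -2.0566 1.1186

o_n = [-0.5833, -0.0635, 1.2514]
J₁: ẑ×o_n = [0.0635, -0.5833, 0.0000], ω = ẑ
J2: z=[-0.2419, 0.9703, 0.0000] o=[0.7374, 0.1839, 0.0000] → [1.2143, 0.3028, 1.3414, -0.2419, 0.9703, 0.0000]
J3: z=[-0.2419, 0.9703, 0.0000] o=[0.5039, 0.2905, -0.0614] → [1.2738, 0.3176, 1.1406, -0.2419, 0.9703, 0.0000]
J4: z=[-0.7948, -0.1982, -0.5736] o=[0.1644, 0.2059, 0.4383] → [-0.3156, 1.0752, 0.0659, -0.7948, -0.1982, -0.5736]
J5: z=[0.2322, -0.9726, 0.0143] o=[-0.1832, 0.1304, 0.9461] → [-0.2942, -0.0766, -0.4341, 0.2322, -0.9726, 0.0143]
V = J·q̇ = [-1.8951, -1.6430, -2.2767, 1.0308, -2.0566, 1.1186]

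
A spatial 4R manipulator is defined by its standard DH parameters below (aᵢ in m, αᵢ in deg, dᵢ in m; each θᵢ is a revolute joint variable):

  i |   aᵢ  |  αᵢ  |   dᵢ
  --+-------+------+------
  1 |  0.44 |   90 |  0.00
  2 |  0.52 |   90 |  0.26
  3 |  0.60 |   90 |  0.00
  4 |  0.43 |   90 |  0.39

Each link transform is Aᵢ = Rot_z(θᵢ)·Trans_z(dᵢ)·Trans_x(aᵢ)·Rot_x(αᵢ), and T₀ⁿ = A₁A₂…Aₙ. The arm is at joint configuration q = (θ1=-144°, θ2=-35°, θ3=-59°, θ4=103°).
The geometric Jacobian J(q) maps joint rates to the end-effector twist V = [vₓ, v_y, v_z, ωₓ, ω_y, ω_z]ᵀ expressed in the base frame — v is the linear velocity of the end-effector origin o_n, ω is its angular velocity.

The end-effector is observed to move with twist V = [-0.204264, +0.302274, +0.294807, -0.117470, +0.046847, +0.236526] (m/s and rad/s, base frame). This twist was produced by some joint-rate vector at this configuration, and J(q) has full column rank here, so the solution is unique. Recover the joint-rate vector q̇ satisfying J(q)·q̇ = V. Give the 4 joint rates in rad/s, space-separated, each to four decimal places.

o_n = [-0.2376, -0.6327, -0.5984]
J₁: ẑ×o_n = [0.6327, -0.2376, 0.0000], ω = ẑ
J2: z=[-0.5878, 0.8090, 0.0000] o=[-0.3560, -0.2586, 0.0000] → [-0.4841, -0.3517, 0.1241, -0.5878, 0.8090, 0.0000]
J3: z=[0.4640, 0.3371, -0.8192] o=[-0.8534, -0.2987, -0.2983] → [-0.3749, -0.3652, -0.3626, 0.4640, 0.3371, -0.8192]
J4: z=[0.8708, -0.0040, 0.4917] o=[-0.7559, -0.8635, -0.4755] → [-0.1130, 0.3618, 0.2030, 0.8708, -0.0040, 0.4917]
q̇ = J⁺·V = [-0.3620, 0.2800, -0.5290, 0.3360]

-0.3620 0.2800 -0.5290 0.3360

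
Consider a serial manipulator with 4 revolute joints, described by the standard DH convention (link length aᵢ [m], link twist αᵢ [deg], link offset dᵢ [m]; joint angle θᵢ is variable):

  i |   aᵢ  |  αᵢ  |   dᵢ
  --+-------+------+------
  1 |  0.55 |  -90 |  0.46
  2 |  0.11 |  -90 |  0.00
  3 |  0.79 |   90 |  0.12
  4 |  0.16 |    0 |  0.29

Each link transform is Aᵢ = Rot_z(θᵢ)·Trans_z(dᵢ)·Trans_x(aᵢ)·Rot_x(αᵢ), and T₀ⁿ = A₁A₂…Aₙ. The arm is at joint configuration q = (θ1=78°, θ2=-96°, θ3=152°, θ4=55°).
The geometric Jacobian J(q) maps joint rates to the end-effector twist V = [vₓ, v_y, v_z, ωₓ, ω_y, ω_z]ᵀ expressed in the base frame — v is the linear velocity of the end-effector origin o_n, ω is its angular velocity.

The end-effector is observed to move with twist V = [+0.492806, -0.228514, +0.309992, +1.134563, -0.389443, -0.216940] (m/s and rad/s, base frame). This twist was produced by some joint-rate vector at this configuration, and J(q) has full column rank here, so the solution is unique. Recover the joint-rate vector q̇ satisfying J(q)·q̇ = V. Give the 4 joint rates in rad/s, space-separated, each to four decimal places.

o_n = [0.8332, 0.6973, -0.0433]
J₁: ẑ×o_n = [-0.6973, 0.8332, 0.0000], ω = ẑ
J2: z=[-0.9781, 0.2079, 0.0000] o=[0.1144, 0.5380, 0.4600] → [-0.1046, -0.4923, -0.3053, -0.9781, 0.2079, 0.0000]
J3: z=[0.2068, 0.9728, 0.1045] o=[0.1120, 0.5267, 0.5694] → [-0.6138, 0.2021, -0.6664, 0.2068, 0.9728, 0.1045]
J4: z=[0.8535, -0.2316, 0.4669] o=[0.5147, 0.6377, -0.1118] → [-0.0437, 0.0902, 0.1247, 0.8535, -0.2316, 0.4669]
q̇ = J⁺·V = [-0.6020, -0.4420, -0.1040, 0.8480]

-0.6020 -0.4420 -0.1040 0.8480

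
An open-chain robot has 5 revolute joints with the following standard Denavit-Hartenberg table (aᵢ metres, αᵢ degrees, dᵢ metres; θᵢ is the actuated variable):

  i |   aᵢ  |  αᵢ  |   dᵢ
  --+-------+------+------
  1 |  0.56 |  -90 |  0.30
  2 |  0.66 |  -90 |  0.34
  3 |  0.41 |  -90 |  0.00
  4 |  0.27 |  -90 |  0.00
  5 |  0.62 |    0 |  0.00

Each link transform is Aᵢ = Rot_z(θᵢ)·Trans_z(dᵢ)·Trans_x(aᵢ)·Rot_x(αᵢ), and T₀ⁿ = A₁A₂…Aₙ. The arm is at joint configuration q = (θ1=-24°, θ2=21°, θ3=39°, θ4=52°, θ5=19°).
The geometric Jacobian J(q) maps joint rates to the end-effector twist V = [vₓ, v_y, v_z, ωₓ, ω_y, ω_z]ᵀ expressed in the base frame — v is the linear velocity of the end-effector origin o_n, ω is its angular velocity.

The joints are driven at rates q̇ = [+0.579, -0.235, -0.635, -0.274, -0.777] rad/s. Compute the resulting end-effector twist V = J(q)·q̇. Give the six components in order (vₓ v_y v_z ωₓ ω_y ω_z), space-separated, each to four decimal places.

o_n = [1.9871, -0.9864, 0.3869]
J₁: ẑ×o_n = [0.9864, 1.9871, -0.0000], ω = ẑ
J2: z=[0.4067, 0.9135, 0.0000] o=[0.5116, -0.2278, 0.3000] → [0.0793, -0.0353, -1.6565, 0.4067, 0.9135, 0.0000]
J3: z=[-0.3274, 0.1458, -0.9336] o=[1.2128, -0.1678, 0.0635] → [-0.7171, -0.6170, 0.1551, -0.3274, 0.1458, -0.9336]
J4: z=[-0.8528, -0.4710, 0.2255] o=[1.3796, -0.5245, -0.0507] → [-0.1019, 0.5102, 0.6800, -0.8528, -0.4710, 0.2255]
J5: z=[-0.1190, 0.5958, 0.7942] o=[1.5169, -0.7001, 0.1016] → [0.3973, 0.4074, -0.2461, -0.1190, 0.5958, 0.7942]
V = J·q̇ = [0.7270, 1.0943, 0.2956, 0.4385, -0.6412, 0.4929]

0.7270 1.0943 0.2956 0.4385 -0.6412 0.4929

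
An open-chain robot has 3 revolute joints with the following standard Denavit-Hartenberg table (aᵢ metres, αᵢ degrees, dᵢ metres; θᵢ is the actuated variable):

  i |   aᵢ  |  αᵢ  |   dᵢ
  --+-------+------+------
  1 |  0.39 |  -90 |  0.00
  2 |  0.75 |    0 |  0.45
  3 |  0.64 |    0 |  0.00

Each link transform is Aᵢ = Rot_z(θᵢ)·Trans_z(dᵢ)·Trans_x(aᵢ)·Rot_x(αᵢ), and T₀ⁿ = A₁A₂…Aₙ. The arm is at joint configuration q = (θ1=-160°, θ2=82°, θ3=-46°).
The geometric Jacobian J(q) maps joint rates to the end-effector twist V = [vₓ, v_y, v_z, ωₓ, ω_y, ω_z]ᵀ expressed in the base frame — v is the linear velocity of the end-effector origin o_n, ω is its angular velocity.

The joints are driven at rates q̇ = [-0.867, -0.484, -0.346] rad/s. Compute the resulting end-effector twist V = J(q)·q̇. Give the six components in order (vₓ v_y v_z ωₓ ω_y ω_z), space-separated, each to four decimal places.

-1.2979 0.4614 0.4803 -0.2839 0.7799 -0.8670

o_n = [-0.7972, -0.7690, -1.1189]
J₁: ẑ×o_n = [0.7690, -0.7972, 0.0000], ω = ẑ
J2: z=[0.3420, -0.9397, 0.0000] o=[-0.3665, -0.1334, 0.0000] → [1.0514, 0.3827, -0.6222, 0.3420, -0.9397, 0.0000]
J3: z=[0.3420, -0.9397, 0.0000] o=[-0.3107, -0.5919, -0.7427] → [0.3535, 0.1287, -0.5178, 0.3420, -0.9397, 0.0000]
V = J·q̇ = [-1.2979, 0.4614, 0.4803, -0.2839, 0.7799, -0.8670]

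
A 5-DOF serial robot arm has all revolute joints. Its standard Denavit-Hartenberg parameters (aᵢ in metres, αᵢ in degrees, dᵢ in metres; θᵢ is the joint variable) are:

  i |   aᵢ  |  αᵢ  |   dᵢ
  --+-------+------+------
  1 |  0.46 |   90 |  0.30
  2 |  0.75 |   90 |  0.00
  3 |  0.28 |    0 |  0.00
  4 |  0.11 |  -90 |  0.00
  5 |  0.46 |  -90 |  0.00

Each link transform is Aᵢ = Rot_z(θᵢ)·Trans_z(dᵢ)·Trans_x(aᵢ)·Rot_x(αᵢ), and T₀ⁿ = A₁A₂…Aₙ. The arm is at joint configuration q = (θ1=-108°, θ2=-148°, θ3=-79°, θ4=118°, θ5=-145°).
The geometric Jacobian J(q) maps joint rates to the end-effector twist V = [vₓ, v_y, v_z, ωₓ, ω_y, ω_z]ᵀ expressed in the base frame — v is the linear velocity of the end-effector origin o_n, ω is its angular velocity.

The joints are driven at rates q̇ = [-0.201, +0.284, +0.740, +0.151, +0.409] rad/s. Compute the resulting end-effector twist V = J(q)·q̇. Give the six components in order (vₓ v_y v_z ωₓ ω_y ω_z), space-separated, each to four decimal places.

0.2131 0.2851 -0.2841 -0.4939 0.4274 0.6910

o_n = [0.4784, 0.0394, 0.2079]
J₁: ẑ×o_n = [-0.0394, 0.4784, 0.0000], ω = ẑ
J2: z=[-0.9511, 0.3090, 0.0000] o=[-0.1421, -0.4375, 0.3000] → [-0.0285, -0.0876, -0.6453, -0.9511, 0.3090, 0.0000]
J3: z=[0.1638, 0.5040, 0.8480] o=[0.0544, 0.1674, -0.0974] → [0.2624, 0.3095, -0.2346, 0.1638, 0.5040, 0.8480]
J4: z=[0.1638, 0.5040, 0.8480] o=[0.3298, 0.1256, -0.1258] → [0.2412, 0.0714, -0.0890, 0.1638, 0.5040, 0.8480]
J5: z=[-0.9040, -0.2674, 0.3335] o=[0.2864, 0.2159, -0.1711] → [-0.0425, 0.4066, 0.2109, -0.9040, -0.2674, 0.3335]
V = J·q̇ = [0.2131, 0.2851, -0.2841, -0.4939, 0.4274, 0.6910]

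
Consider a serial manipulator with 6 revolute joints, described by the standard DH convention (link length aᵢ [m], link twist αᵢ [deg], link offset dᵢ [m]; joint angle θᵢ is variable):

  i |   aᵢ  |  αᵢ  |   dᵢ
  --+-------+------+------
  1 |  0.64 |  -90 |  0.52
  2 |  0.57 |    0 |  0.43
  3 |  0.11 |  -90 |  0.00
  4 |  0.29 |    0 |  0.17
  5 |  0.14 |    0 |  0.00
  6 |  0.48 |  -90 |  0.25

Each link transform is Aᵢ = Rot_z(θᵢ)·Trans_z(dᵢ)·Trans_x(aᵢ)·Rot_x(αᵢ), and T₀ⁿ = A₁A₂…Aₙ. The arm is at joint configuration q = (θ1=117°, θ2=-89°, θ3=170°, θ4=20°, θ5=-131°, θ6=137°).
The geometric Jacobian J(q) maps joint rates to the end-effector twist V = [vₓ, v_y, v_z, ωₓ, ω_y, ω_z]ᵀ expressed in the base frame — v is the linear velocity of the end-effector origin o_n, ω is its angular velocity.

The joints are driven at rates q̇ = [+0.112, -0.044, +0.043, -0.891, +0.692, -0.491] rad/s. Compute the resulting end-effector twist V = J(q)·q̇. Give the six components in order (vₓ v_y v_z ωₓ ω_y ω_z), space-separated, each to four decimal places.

-0.4990 -0.2766 -0.2049 -0.3085 0.6077 0.2199

o_n = [-0.3847, 0.2020, 0.2699]
J₁: ẑ×o_n = [-0.2020, -0.3847, 0.0000], ω = ẑ
J2: z=[-0.8910, -0.4540, 0.0000] o=[-0.2906, 0.5702, 0.5200] → [0.1136, -0.2229, 0.2854, -0.8910, -0.4540, 0.0000]
J3: z=[-0.8910, -0.4540, 0.0000] o=[-0.6782, 0.3839, 1.0899] → [0.3723, -0.7307, 0.2954, -0.8910, -0.4540, 0.0000]
J4: z=[0.4484, -0.8800, -0.1564] o=[-0.6860, 0.3992, 0.9813] → [0.5952, 0.2719, 0.1767, 0.4484, -0.8800, -0.1564]
J5: z=[0.4484, -0.8800, -0.1564] o=[-0.5408, 0.3326, 0.6855] → [0.3454, 0.1620, 0.0787, 0.4484, -0.8800, -0.1564]
J6: z=[0.4484, -0.8800, -0.1564] o=[-0.6537, 0.2663, 0.7351] → [0.3993, 0.1665, 0.2078, 0.4484, -0.8800, -0.1564]
V = J·q̇ = [-0.4990, -0.2766, -0.2049, -0.3085, 0.6077, 0.2199]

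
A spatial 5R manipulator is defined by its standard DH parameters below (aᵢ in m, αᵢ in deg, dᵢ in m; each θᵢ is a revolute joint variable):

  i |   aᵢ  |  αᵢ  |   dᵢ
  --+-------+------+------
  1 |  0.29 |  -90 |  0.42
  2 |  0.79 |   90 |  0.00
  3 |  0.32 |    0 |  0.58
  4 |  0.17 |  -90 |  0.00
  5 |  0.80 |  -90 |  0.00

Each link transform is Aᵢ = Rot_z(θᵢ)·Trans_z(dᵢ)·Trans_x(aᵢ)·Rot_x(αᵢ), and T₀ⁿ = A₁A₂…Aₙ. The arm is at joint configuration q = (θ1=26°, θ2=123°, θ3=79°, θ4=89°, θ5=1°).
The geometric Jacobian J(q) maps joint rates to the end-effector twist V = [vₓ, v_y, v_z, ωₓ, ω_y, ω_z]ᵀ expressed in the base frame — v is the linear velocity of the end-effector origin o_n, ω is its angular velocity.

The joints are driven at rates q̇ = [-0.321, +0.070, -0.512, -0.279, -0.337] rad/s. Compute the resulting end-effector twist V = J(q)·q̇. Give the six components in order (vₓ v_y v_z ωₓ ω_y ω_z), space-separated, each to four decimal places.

o_n = [0.5090, 0.8221, 0.1936]
J₁: ẑ×o_n = [-0.8221, 0.5090, 0.0000], ω = ẑ
J2: z=[-0.4384, 0.8988, 0.0000] o=[0.2607, 0.1271, 0.4200] → [-0.2035, -0.0993, -0.5279, -0.4384, 0.8988, 0.0000]
J3: z=[0.7538, 0.3676, -0.5446] o=[-0.1261, -0.0615, -0.2425] → [0.6416, -0.6747, 0.4326, 0.7538, 0.3676, -0.5446]
J4: z=[0.7538, 0.3676, -0.5446] o=[0.1435, 0.4195, -0.6096] → [0.5146, -0.8045, 0.1691, 0.7538, 0.3676, -0.5446]
J5: z=[0.5306, -0.8295, 0.1744] o=[0.2094, 0.4910, -0.4702] → [-0.6084, -0.2999, 0.4242, 0.5306, -0.8295, 0.1744]
V = J·q̇ = [-0.0174, 0.5006, -0.4486, -0.8057, 0.0517, 0.0510]

-0.0174 0.5006 -0.4486 -0.8057 0.0517 0.0510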